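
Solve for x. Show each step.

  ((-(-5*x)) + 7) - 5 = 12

Step 1. [((-(-5*x)) + 7) - 5 = 12] the outer -5 inverts by adding 5, so sub: (-(-5*x)) + 7 = 17.
Step 2. [(-(-5*x)) + 7 = 17] the outer +7 inverts by subtracting 7 ⇒ sub: -(-5*x) = 10.
Step 3. [-(-5*x) = 10] leading − — multiply by −1. So neg: -5*x = -10.
Step 4. [-5*x = -10] -5 out front; divide by -5 ⇒ div: x = 2.

Answer: x ∈ {2}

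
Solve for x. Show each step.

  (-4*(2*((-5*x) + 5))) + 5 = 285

Step 1. [(-4*(2*((-5*x) + 5))) + 5 = 285] +5 is outermost — subtract 5 both sides. So sub: -4*(2*((-5*x) + 5)) = 280.
Step 2. [-4*(2*((-5*x) + 5)) = 280] -4 out front; divide by -4. So div: 2*((-5*x) + 5) = -70.
Step 3. [2*((-5*x) + 5) = -70] 2 out front; divide by 2. So div: (-5*x) + 5 = -35.
Step 4. [(-5*x) + 5 = -35] common factor -5 (LHS and -35) — divide through, so factor: x - 1 = 7.
Step 5. [x - 1 = 7] -1 is outermost — add 1 both sides ⇒ sub: x = 8.

Answer: x ∈ {8}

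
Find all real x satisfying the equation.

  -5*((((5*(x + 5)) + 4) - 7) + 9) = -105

Step 1. [-5*((((5*(x + 5)) + 4) - 7) + 9) = -105] leading coefficient -5: divide by -5. So div: (((5*(x + 5)) + 4) - 7) + 9 = 21.
Step 2. [(((5*(x + 5)) + 4) - 7) + 9 = 21] +9 is outermost — subtract 9 both sides, so sub: ((5*(x + 5)) + 4) - 7 = 12.
Step 3. [((5*(x + 5)) + 4) - 7 = 12] add 7: x sits inside (… - 7), so sub: (5*(x + 5)) + 4 = 19.
Step 4. [(5*(x + 5)) + 4 = 19] the outer +4 inverts by subtracting 4. So sub: 5*(x + 5) = 15.
Step 5. [5*(x + 5) = 15] 5 out front; divide by 5. So div: x + 5 = 3.
Step 6. [x + 5 = 3] subtract 5: x sits inside (… + 5) ⇒ sub: x = -2.

Answer: x ∈ {-2}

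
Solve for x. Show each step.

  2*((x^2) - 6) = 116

Step 1. [2*((x^2) - 6) = 116] leading coefficient 2: divide by 2, so div: (x^2) - 6 = 58.
Step 2. [(x^2) - 6 = 58] the outer -6 inverts by adding 6. So sub: x^2 = 64.
Step 3. [x^2 = 64] 64 ≥ 0, LHS is (·)² — take ±√. So sqrt: x = 8 or -8.

Answer: x ∈ {-8, 8}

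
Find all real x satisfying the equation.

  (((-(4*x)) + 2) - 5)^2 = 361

Step 1. [(((-(4*x)) + 2) - 5)^2 = 361] √ both sides: 361 ≥ 0 gives two branches ⇒ sqrt: ((-(4*x)) + 2) - 5 = 19 or -19.
Step 2. [((-(4*x)) + 2) - 5 = 19 or -19] peel the -5: add 5 from each side ⇒ sub: (-(4*x)) + 2 = 24 or -14.
Step 3. [(-(4*x)) + 2 = 24 or -14] 2 comes off first (subtract 2), so sub: -(4*x) = 22 or -16.
Step 4. [-(4*x) = 22 or -16] leading − — multiply by −1, so neg: 4*x = -22 or 16.
Step 5. [4*x = -22 or 16] LHS = 4·(…); ÷4 both sides, so div: x = -11/2 or 4.

Answer: x ∈ {-11/2, 4}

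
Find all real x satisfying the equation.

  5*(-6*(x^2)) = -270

Step 1. [5*(-6*(x^2)) = -270] LHS = 5·(…); ÷5 both sides, so div: -6*(x^2) = -54.
Step 2. [-6*(x^2) = -54] leading coefficient -6: divide by -6 ⇒ div: x^2 = 9.
Step 3. [x^2 = 9] LHS squared, RHS 9 ≥ 0: apply √ (±). So sqrt: x = 3 or -3.

Answer: x ∈ {-3, 3}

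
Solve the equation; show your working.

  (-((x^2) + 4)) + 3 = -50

Step 1. [(-((x^2) + 4)) + 3 = -50] the outer +3 inverts by subtracting 3, so sub: -((x^2) + 4) = -53.
Step 2. [-((x^2) + 4) = -53] leading − — multiply by −1 ⇒ neg: (x^2) + 4 = 53.
Step 3. [(x^2) + 4 = 53] subtract 4: x sits inside (… + 4), so sub: x^2 = 49.
Step 4. [x^2 = 49] LHS squared, RHS 49 ≥ 0: apply √ (±). So sqrt: x = 7 or -7.

Answer: x ∈ {-7, 7}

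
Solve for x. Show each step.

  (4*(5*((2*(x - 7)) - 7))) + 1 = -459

Step 1. [(4*(5*((2*(x - 7)) - 7))) + 1 = -459] subtract 1: x sits inside (… + 1). So sub: 4*(5*((2*(x - 7)) - 7)) = -460.
Step 2. [4*(5*((2*(x - 7)) - 7)) = -460] 4·(inner) — divide through by 4, so div: 5*((2*(x - 7)) - 7) = -115.
Step 3. [5*((2*(x - 7)) - 7) = -115] LHS = 5·(…); ÷5 both sides ⇒ div: (2*(x - 7)) - 7 = -23.
Step 4. [(2*(x - 7)) - 7 = -23] add 7: x sits inside (… - 7) ⇒ sub: 2*(x - 7) = -16.
Step 5. [2*(x - 7) = -16] 2·(inner) — divide through by 2, so div: x - 7 = -8.
Step 6. [x - 7 = -8] the outer -7 inverts by adding 7, so sub: x = -1.

Answer: x ∈ {-1}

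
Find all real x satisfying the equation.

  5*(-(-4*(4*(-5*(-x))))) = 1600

Step 1. [5*(-(-4*(4*(-5*(-x))))) = 1600] leading coefficient 5: divide by 5. So div: -(-4*(4*(-5*(-x)))) = 320.
Step 2. [-(-4*(4*(-5*(-x)))) = 320] LHS negated; negate both sides ⇒ neg: -4*(4*(-5*(-x))) = -320.
Step 3. [-4*(4*(-5*(-x))) = -320] leading coefficient -4: divide by -4, so div: 4*(-5*(-x)) = 80.
Step 4. [4*(-5*(-x)) = 80] leading coefficient 4: divide by 4. So div: -5*(-x) = 20.
Step 5. [-5*(-x) = 20] -5·(inner) — divide through by -5 ⇒ div: -x = -4.
Step 6. [-x = -4] flip signs both sides ⇒ neg: x = 4.

Answer: x ∈ {4}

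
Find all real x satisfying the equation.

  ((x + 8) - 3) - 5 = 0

Step 1. [((x + 8) - 3) - 5 = 0] 5 comes off first (add 5). So sub: (x + 8) - 3 = 5.
Step 2. [(x + 8) - 3 = 5] add 3: x sits inside (… - 3), so sub: x + 8 = 8.
Step 3. [x + 8 = 8] the outer +8 inverts by subtracting 8 ⇒ sub: x = 0.

Answer: x ∈ {0}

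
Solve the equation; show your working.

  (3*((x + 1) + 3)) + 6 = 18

Step 1. [(3*((x + 1) + 3)) + 6 = 18] the outer +6 inverts by subtracting 6 ⇒ sub: 3*((x + 1) + 3) = 12.
Step 2. [3*((x + 1) + 3) = 12] divide by the outer 3, so div: (x + 1) + 3 = 4.
Step 3. [(x + 1) + 3 = 4] subtract 3: x sits inside (… + 3). So sub: x + 1 = 1.
Step 4. [x + 1 = 1] 1 comes off first (subtract 1), so sub: x = 0.

Answer: x ∈ {0}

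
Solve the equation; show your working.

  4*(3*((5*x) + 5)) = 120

Step 1. [4*(3*((5*x) + 5)) = 120] LHS = 4·(…); ÷4 both sides ⇒ div: 3*((5*x) + 5) = 30.
Step 2. [3*((5*x) + 5) = 30] LHS = 3·(…); ÷3 both sides ⇒ div: (5*x) + 5 = 10.
Step 3. [(5*x) + 5 = 10] 5 divides every term; factor it out. So factor: x + 1 = 2.
Step 4. [x + 1 = 2] subtract 1: x sits inside (… + 1) ⇒ sub: x = 1.

Answer: x ∈ {1}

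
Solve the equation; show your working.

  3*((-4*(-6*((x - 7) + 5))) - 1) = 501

Step 1. [3*((-4*(-6*((x - 7) + 5))) - 1) = 501] leading coefficient 3: divide by 3. So div: (-4*(-6*((x - 7) + 5))) - 1 = 167.
Step 2. [(-4*(-6*((x - 7) + 5))) - 1 = 167] add 1: x sits inside (… - 1) ⇒ sub: -4*(-6*((x - 7) + 5)) = 168.
Step 3. [-4*(-6*((x - 7) + 5)) = 168] leading coefficient -4: divide by -4. So div: -6*((x - 7) + 5) = -42.
Step 4. [-6*((x - 7) + 5) = -42] divide by the outer -6. So div: (x - 7) + 5 = 7.
Step 5. [(x - 7) + 5 = 7] subtract 5: x sits inside (… + 5). So sub: x - 7 = 2.
Step 6. [x - 7 = 2] -7 is outermost — add 7 both sides, so sub: x = 9.

Answer: x ∈ {9}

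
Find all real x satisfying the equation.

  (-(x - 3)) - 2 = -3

Step 1. [(-(x - 3)) - 2 = -3] peel the -2: add 2 from each side ⇒ sub: -(x - 3) = -1.
Step 2. [-(x - 3) = -1] flip signs both sides, so neg: x - 3 = 1.
Step 3. [x - 3 = 1] 3 comes off first (add 3) ⇒ sub: x = 4.

Answer: x ∈ {4}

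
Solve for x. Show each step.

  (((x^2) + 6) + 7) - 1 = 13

Step 1. [(((x^2) + 6) + 7) - 1 = 13] 1 comes off first (add 1), so sub: ((x^2) + 6) + 7 = 14.
Step 2. [((x^2) + 6) + 7 = 14] +7 is outermost — subtract 7 both sides, so sub: (x^2) + 6 = 7.
Step 3. [(x^2) + 6 = 7] +6 is outermost — subtract 6 both sides ⇒ sub: x^2 = 1.
Step 4. [x^2 = 1] √ both sides: 1 ≥ 0 gives two branches. So sqrt: x = 1 or -1.

Answer: x ∈ {-1, 1}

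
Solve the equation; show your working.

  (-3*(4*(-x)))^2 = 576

Step 1. [(-3*(4*(-x)))^2 = 576] 576 ≥ 0, LHS is (·)² — take ±√ ⇒ sqrt: -3*(4*(-x)) = 24 or -24.
Step 2. [-3*(4*(-x)) = 24 or -24] -3 out front; divide by -3, so div: 4*(-x) = -8 or 8.
Step 3. [4*(-x) = -8 or 8] 4 out front; divide by 4. So div: -x = -2 or 2.
Step 4. [-x = -2 or 2] leading − — multiply by −1 ⇒ neg: x = 2 or -2.

Answer: x ∈ {-2, 2}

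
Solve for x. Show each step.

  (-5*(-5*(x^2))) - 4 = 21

Step 1. [(-5*(-5*(x^2))) - 4 = 21] -4 is outermost — add 4 both sides. So sub: -5*(-5*(x^2)) = 25.
Step 2. [-5*(-5*(x^2)) = 25] divide by the outer -5. So div: -5*(x^2) = -5.
Step 3. [-5*(x^2) = -5] divide by the outer -5, so div: x^2 = 1.
Step 4. [x^2 = 1] √ both sides: 1 ≥ 0 gives two branches, so sqrt: x = 1 or -1.

Answer: x ∈ {-1, 1}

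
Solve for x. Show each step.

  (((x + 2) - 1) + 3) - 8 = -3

Step 1. [(((x + 2) - 1) + 3) - 8 = -3] 8 comes off first (add 8). So sub: ((x + 2) - 1) + 3 = 5.
Step 2. [((x + 2) - 1) + 3 = 5] +3 is outermost — subtract 3 both sides ⇒ sub: (x + 2) - 1 = 2.
Step 3. [(x + 2) - 1 = 2] the outer -1 inverts by adding 1, so sub: x + 2 = 3.
Step 4. [x + 2 = 3] the outer +2 inverts by subtracting 2, so sub: x = 1.

Answer: x ∈ {1}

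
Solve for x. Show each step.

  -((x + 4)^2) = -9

Step 1. [-((x + 4)^2) = -9] leading − — multiply by −1 ⇒ neg: (x + 4)^2 = 9.
Step 2. [(x + 4)^2 = 9] √ both sides: 9 ≥ 0 gives two branches. So sqrt: x + 4 = 3 or -3.
Step 3. [x + 4 = 3 or -3] 4 comes off first (subtract 4) ⇒ sub: x = -1 or -7.

Answer: x ∈ {-7, -1}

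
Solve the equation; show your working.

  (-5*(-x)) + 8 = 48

Step 1. [(-5*(-x)) + 8 = 48] 8 comes off first (subtract 8), so sub: -5*(-x) = 40.
Step 2. [-5*(-x) = 40] LHS = -5·(…); ÷-5 both sides ⇒ div: -x = -8.
Step 3. [-x = -8] LHS negated; negate both sides, so neg: x = 8.

Answer: x ∈ {8}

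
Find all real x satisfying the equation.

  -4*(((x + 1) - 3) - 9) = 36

Step 1. [-4*(((x + 1) - 3) - 9) = 36] leading coefficient -4: divide by -4. So div: ((x + 1) - 3) - 9 = -9.
Step 2. [((x + 1) - 3) - 9 = -9] the outer -9 inverts by adding 9, so sub: (x + 1) - 3 = 0.
Step 3. [(x + 1) - 3 = 0] peel the -3: add 3 from each side, so sub: x + 1 = 3.
Step 4. [x + 1 = 3] peel the +1: subtract 1 from each side, so sub: x = 2.

Answer: x ∈ {2}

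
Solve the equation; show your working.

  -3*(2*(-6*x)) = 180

Step 1. [-3*(2*(-6*x)) = 180] divide by the outer -3. So div: 2*(-6*x) = -60.
Step 2. [2*(-6*x) = -60] 2 out front; divide by 2. So div: -6*x = -30.
Step 3. [-6*x = -30] leading coefficient -6: divide by -6, so div: x = 5.

Answer: x ∈ {5}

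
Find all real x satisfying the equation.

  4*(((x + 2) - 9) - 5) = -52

Step 1. [4*(((x + 2) - 9) - 5) = -52] divide by the outer 4. So div: ((x + 2) - 9) - 5 = -13.
Step 2. [((x + 2) - 9) - 5 = -13] add 5: x sits inside (… - 5), so sub: (x + 2) - 9 = -8.
Step 3. [(x + 2) - 9 = -8] add 9: x sits inside (… - 9) ⇒ sub: x + 2 = 1.
Step 4. [x + 2 = 1] +2 is outermost — subtract 2 both sides. So sub: x = -1.

Answer: x ∈ {-1}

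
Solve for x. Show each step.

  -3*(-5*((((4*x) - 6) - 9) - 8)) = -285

Step 1. [-3*(-5*((((4*x) - 6) - 9) - 8)) = -285] leading coefficient -3: divide by -3 ⇒ div: -5*((((4*x) - 6) - 9) - 8) = 95.
Step 2. [-5*((((4*x) - 6) - 9) - 8) = 95] leading coefficient -5: divide by -5, so div: (((4*x) - 6) - 9) - 8 = -19.
Step 3. [(((4*x) - 6) - 9) - 8 = -19] 8 comes off first (add 8) ⇒ sub: ((4*x) - 6) - 9 = -11.
Step 4. [((4*x) - 6) - 9 = -11] the outer -9 inverts by adding 9, so sub: (4*x) - 6 = -2.
Step 5. [(4*x) - 6 = -2] the outer -6 inverts by adding 6. So sub: 4*x = 4.
Step 6. [4*x = 4] divide by the outer 4 ⇒ div: x = 1.

Answer: x ∈ {1}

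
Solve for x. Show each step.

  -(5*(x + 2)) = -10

Step 1. [-(5*(x + 2)) = -10] flip signs both sides ⇒ neg: 5*(x + 2) = 10.
Step 2. [5*(x + 2) = 10] LHS = 5·(…); ÷5 both sides, so div: x + 2 = 2.
Step 3. [x + 2 = 2] +2 is outermost — subtract 2 both sides. So sub: x = 0.

Answer: x ∈ {0}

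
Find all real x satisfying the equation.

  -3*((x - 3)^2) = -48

Step 1. [-3*((x - 3)^2) = -48] LHS = -3·(…); ÷-3 both sides, so div: (x - 3)^2 = 16.
Step 2. [(x - 3)^2 = 16] √ both sides: 16 ≥ 0 gives two branches ⇒ sqrt: x - 3 = 4 or -4.
Step 3. [x - 3 = 4 or -4] -3 is outermost — add 3 both sides. So sub: x = 7 or -1.

Answer: x ∈ {-1, 7}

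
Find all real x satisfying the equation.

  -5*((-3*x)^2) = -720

Step 1. [-5*((-3*x)^2) = -720] -5·(inner) — divide through by -5 ⇒ div: (-3*x)^2 = 144.
Step 2. [(-3*x)^2 = 144] 144 ≥ 0, LHS is (·)² — take ±√, so sqrt: -3*x = 12 or -12.
Step 3. [-3*x = 12 or -12] -3 out front; divide by -3 ⇒ div: x = -4 or 4.

Answer: x ∈ {-4, 4}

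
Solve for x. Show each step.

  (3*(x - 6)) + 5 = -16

Step 1. [(3*(x - 6)) + 5 = -16] peel the +5: subtract 5 from each side ⇒ sub: 3*(x - 6) = -21.
Step 2. [3*(x - 6) = -21] leading coefficient 3: divide by 3, so div: x - 6 = -7.
Step 3. [x - 6 = -7] peel the -6: add 6 from each side, so sub: x = -1.

Answer: x ∈ {-1}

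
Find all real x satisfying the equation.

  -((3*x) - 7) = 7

Step 1. [-((3*x) - 7) = 7] flip signs both sides, so neg: (3*x) - 7 = -7.
Step 2. [(3*x) - 7 = -7] add 7: x sits inside (… - 7), so sub: 3*x = 0.
Step 3. [3*x = 0] 3 out front; divide by 3. So div: x = 0.

Answer: x ∈ {0}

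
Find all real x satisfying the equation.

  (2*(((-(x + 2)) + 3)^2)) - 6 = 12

Step 1. [(2*(((-(x + 2)) + 3)^2)) - 6 = 12] 2 divides every term; factor it out, so factor: (((-(x + 2)) + 3)^2) - 3 = 6.
Step 2. [(((-(x + 2)) + 3)^2) - 3 = 6] 3 comes off first (add 3). So sub: ((-(x + 2)) + 3)^2 = 9.
Step 3. [((-(x + 2)) + 3)^2 = 9] √ both sides: 9 ≥ 0 gives two branches. So sqrt: (-(x + 2)) + 3 = 3 or -3.
Step 4. [(-(x + 2)) + 3 = 3 or -3] +3 is outermost — subtract 3 both sides. So sub: -(x + 2) = 0 or -6.
Step 5. [-(x + 2) = 0 or -6] leading − — multiply by −1, so neg: x + 2 = 0 or 6.
Step 6. [x + 2 = 0 or 6] the outer +2 inverts by subtracting 2. So sub: x = -2 or 4.

Answer: x ∈ {-2, 4}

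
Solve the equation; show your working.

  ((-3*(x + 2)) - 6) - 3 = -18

Step 1. [((-3*(x + 2)) - 6) - 3 = -18] -3 is outermost — add 3 both sides. So sub: (-3*(x + 2)) - 6 = -15.
Step 2. [(-3*(x + 2)) - 6 = -15] -3 divides every term; factor it out ⇒ factor: (x + 2) + 2 = 5.
Step 3. [(x + 2) + 2 = 5] 2 comes off first (subtract 2). So sub: x + 2 = 3.
Step 4. [x + 2 = 3] the outer +2 inverts by subtracting 2 ⇒ sub: x = 1.

Answer: x ∈ {1}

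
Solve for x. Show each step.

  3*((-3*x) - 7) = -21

Step 1. [3*((-3*x) - 7) = -21] LHS = 3·(…); ÷3 both sides, so div: (-3*x) - 7 = -7.
Step 2. [(-3*x) - 7 = -7] peel the -7: add 7 from each side, so sub: -3*x = 0.
Step 3. [-3*x = 0] divide by the outer -3. So div: x = 0.

Answer: x ∈ {0}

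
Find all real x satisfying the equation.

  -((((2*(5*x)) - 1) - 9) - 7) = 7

Step 1. [-((((2*(5*x)) - 1) - 9) - 7) = 7] flip signs both sides. So neg: (((2*(5*x)) - 1) - 9) - 7 = -7.
Step 2. [(((2*(5*x)) - 1) - 9) - 7 = -7] 7 comes off first (add 7) ⇒ sub: ((2*(5*x)) - 1) - 9 = 0.
Step 3. [((2*(5*x)) - 1) - 9 = 0] -9 is outermost — add 9 both sides. So sub: (2*(5*x)) - 1 = 9.
Step 4. [(2*(5*x)) - 1 = 9] -1 is outermost — add 1 both sides, so sub: 2*(5*x) = 10.
Step 5. [2*(5*x) = 10] leading coefficient 2: divide by 2. So div: 5*x = 5.
Step 6. [5*x = 5] divide by the outer 5, so div: x = 1.

Answer: x ∈ {1}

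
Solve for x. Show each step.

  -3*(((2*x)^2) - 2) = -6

Step 1. [-3*(((2*x)^2) - 2) = -6] -3 out front; divide by -3 ⇒ div: ((2*x)^2) - 2 = 2.
Step 2. [((2*x)^2) - 2 = 2] -2 is outermost — add 2 both sides. So sub: (2*x)^2 = 4.
Step 3. [(2*x)^2 = 4] 4 ≥ 0, LHS is (·)² — take ±√, so sqrt: 2*x = 2 or -2.
Step 4. [2*x = 2 or -2] 2 out front; divide by 2 ⇒ div: x = 1 or -1.

Answer: x ∈ {-1, 1}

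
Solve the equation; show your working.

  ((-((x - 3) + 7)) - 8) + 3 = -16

Step 1. [((-((x - 3) + 7)) - 8) + 3 = -16] subtract 3: x sits inside (… + 3) ⇒ sub: (-((x - 3) + 7)) - 8 = -19.
Step 2. [(-((x - 3) + 7)) - 8 = -19] add 8: x sits inside (… - 8). So sub: -((x - 3) + 7) = -11.
Step 3. [-((x - 3) + 7) = -11] LHS negated; negate both sides ⇒ neg: (x - 3) + 7 = 11.
Step 4. [(x - 3) + 7 = 11] peel the +7: subtract 7 from each side ⇒ sub: x - 3 = 4.
Step 5. [x - 3 = 4] peel the -3: add 3 from each side. So sub: x = 7.

Answer: x ∈ {7}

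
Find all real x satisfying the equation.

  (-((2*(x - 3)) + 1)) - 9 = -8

Step 1. [(-((2*(x - 3)) + 1)) - 9 = -8] peel the -9: add 9 from each side. So sub: -((2*(x - 3)) + 1) = 1.
Step 2. [-((2*(x - 3)) + 1) = 1] leading − — multiply by −1 ⇒ neg: (2*(x - 3)) + 1 = -1.
Step 3. [(2*(x - 3)) + 1 = -1] +1 is outermost — subtract 1 both sides, so sub: 2*(x - 3) = -2.
Step 4. [2*(x - 3) = -2] LHS = 2·(…); ÷2 both sides ⇒ div: x - 3 = -1.
Step 5. [x - 3 = -1] -3 is outermost — add 3 both sides, so sub: x = 2.

Answer: x ∈ {2}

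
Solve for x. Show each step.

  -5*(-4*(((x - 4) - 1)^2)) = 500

Step 1. [-5*(-4*(((x - 4) - 1)^2)) = 500] -5 out front; divide by -5 ⇒ div: -4*(((x - 4) - 1)^2) = -100.
Step 2. [-4*(((x - 4) - 1)^2) = -100] LHS = -4·(…); ÷-4 both sides, so div: ((x - 4) - 1)^2 = 25.
Step 3. [((x - 4) - 1)^2 = 25] 25 ≥ 0, LHS is (·)² — take ±√. So sqrt: (x - 4) - 1 = 5 or -5.
Step 4. [(x - 4) - 1 = 5 or -5] -1 is outermost — add 1 both sides ⇒ sub: x - 4 = 6 or -4.
Step 5. [x - 4 = 6 or -4] the outer -4 inverts by adding 4, so sub: x = 10 or 0.

Answer: x ∈ {0, 10}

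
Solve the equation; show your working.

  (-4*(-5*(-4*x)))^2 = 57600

Step 1. [(-4*(-5*(-4*x)))^2 = 57600] 57600 ≥ 0, LHS is (·)² — take ±√. So sqrt: -4*(-5*(-4*x)) = 240 or -240.
Step 2. [-4*(-5*(-4*x)) = 240 or -240] LHS = -4·(…); ÷-4 both sides ⇒ div: -5*(-4*x) = -60 or 60.
Step 3. [-5*(-4*x) = -60 or 60] -5·(inner) — divide through by -5. So div: -4*x = 12 or -12.
Step 4. [-4*x = 12 or -12] -4 out front; divide by -4, so div: x = -3 or 3.

Answer: x ∈ {-3, 3}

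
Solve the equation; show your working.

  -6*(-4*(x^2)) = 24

Step 1. [-6*(-4*(x^2)) = 24] -6·(inner) — divide through by -6. So div: -4*(x^2) = -4.
Step 2. [-4*(x^2) = -4] LHS = -4·(…); ÷-4 both sides. So div: x^2 = 1.
Step 3. [x^2 = 1] √ both sides: 1 ≥ 0 gives two branches ⇒ sqrt: x = 1 or -1.

Answer: x ∈ {-1, 1}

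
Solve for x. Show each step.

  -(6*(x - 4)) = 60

Step 1. [-(6*(x - 4)) = 60] leading − — multiply by −1 ⇒ neg: 6*(x - 4) = -60.
Step 2. [6*(x - 4) = -60] divide by the outer 6, so div: x - 4 = -10.
Step 3. [x - 4 = -10] 4 comes off first (add 4) ⇒ sub: x = -6.

Answer: x ∈ {-6}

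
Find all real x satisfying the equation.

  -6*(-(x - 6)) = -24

Step 1. [-6*(-(x - 6)) = -24] -6 out front; divide by -6, so div: -(x - 6) = 4.
Step 2. [-(x - 6) = 4] flip signs both sides, so neg: x - 6 = -4.
Step 3. [x - 6 = -4] add 6: x sits inside (… - 6). So sub: x = 2.

Answer: x ∈ {2}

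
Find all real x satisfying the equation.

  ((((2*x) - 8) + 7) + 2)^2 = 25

Step 1. [((((2*x) - 8) + 7) + 2)^2 = 25] √ both sides: 25 ≥ 0 gives two branches. So sqrt: (((2*x) - 8) + 7) + 2 = 5 or -5.
Step 2. [(((2*x) - 8) + 7) + 2 = 5 or -5] subtract 2: x sits inside (… + 2). So sub: ((2*x) - 8) + 7 = 3 or -7.
Step 3. [((2*x) - 8) + 7 = 3 or -7] 7 comes off first (subtract 7) ⇒ sub: (2*x) - 8 = -4 or -14.
Step 4. [(2*x) - 8 = -4 or -14] common factor 2 (LHS and -4 or -14) — divide through. So factor: x - 4 = -2 or -7.
Step 5. [x - 4 = -2 or -7] the outer -4 inverts by adding 4, so sub: x = 2 or -3.

Answer: x ∈ {-3, 2}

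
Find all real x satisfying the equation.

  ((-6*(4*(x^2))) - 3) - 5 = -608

Step 1. [((-6*(4*(x^2))) - 3) - 5 = -608] -5 is outermost — add 5 both sides, so sub: (-6*(4*(x^2))) - 3 = -603.
Step 2. [(-6*(4*(x^2))) - 3 = -603] 3 comes off first (add 3), so sub: -6*(4*(x^2)) = -600.
Step 3. [-6*(4*(x^2)) = -600] -6·(inner) — divide through by -6, so div: 4*(x^2) = 100.
Step 4. [4*(x^2) = 100] 4 out front; divide by 4, so div: x^2 = 25.
Step 5. [x^2 = 25] √ both sides: 25 ≥ 0 gives two branches, so sqrt: x = 5 or -5.

Answer: x ∈ {-5, 5}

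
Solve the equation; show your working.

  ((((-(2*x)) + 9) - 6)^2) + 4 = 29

Step 1. [((((-(2*x)) + 9) - 6)^2) + 4 = 29] peel the +4: subtract 4 from each side, so sub: (((-(2*x)) + 9) - 6)^2 = 25.
Step 2. [(((-(2*x)) + 9) - 6)^2 = 25] 25 ≥ 0, LHS is (·)² — take ±√ ⇒ sqrt: ((-(2*x)) + 9) - 6 = 5 or -5.
Step 3. [((-(2*x)) + 9) - 6 = 5 or -5] 6 comes off first (add 6) ⇒ sub: (-(2*x)) + 9 = 11 or 1.
Step 4. [(-(2*x)) + 9 = 11 or 1] 9 comes off first (subtract 9) ⇒ sub: -(2*x) = 2 or -8.
Step 5. [-(2*x) = 2 or -8] LHS negated; negate both sides ⇒ neg: 2*x = -2 or 8.
Step 6. [2*x = -2 or 8] 2 out front; divide by 2. So div: x = -1 or 4.

Answer: x ∈ {-1, 4}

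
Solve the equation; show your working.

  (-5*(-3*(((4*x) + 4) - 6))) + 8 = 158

Step 1. [(-5*(-3*(((4*x) + 4) - 6))) + 8 = 158] peel the +8: subtract 8 from each side. So sub: -5*(-3*(((4*x) + 4) - 6)) = 150.
Step 2. [-5*(-3*(((4*x) + 4) - 6)) = 150] -5·(inner) — divide through by -5 ⇒ div: -3*(((4*x) + 4) - 6) = -30.
Step 3. [-3*(((4*x) + 4) - 6) = -30] divide by the outer -3. So div: ((4*x) + 4) - 6 = 10.
Step 4. [((4*x) + 4) - 6 = 10] 6 comes off first (add 6), so sub: (4*x) + 4 = 16.
Step 5. [(4*x) + 4 = 16] peel the +4: subtract 4 from each side. So sub: 4*x = 12.
Step 6. [4*x = 12] 4 out front; divide by 4, so div: x = 3.

Answer: x ∈ {3}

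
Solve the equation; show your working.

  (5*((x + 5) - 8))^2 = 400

Step 1. [(5*((x + 5) - 8))^2 = 400] √ both sides: 400 ≥ 0 gives two branches, so sqrt: 5*((x + 5) - 8) = 20 or -20.
Step 2. [5*((x + 5) - 8) = 20 or -20] LHS = 5·(…); ÷5 both sides. So div: (x + 5) - 8 = 4 or -4.
Step 3. [(x + 5) - 8 = 4 or -4] -8 is outermost — add 8 both sides, so sub: x + 5 = 12 or 4.
Step 4. [x + 5 = 12 or 4] peel the +5: subtract 5 from each side, so sub: x = 7 or -1.

Answer: x ∈ {-1, 7}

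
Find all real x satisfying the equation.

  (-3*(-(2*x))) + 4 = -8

Step 1. [(-3*(-(2*x))) + 4 = -8] 4 comes off first (subtract 4), so sub: -3*(-(2*x)) = -12.
Step 2. [-3*(-(2*x)) = -12] LHS = -3·(…); ÷-3 both sides ⇒ div: -(2*x) = 4.
Step 3. [-(2*x) = 4] leading − — multiply by −1 ⇒ neg: 2*x = -4.
Step 4. [2*x = -4] 2 out front; divide by 2, so div: x = -2.

Answer: x ∈ {-2}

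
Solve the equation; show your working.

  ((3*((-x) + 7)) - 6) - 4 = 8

Step 1. [((3*((-x) + 7)) - 6) - 4 = 8] add 4: x sits inside (… - 4). So sub: (3*((-x) + 7)) - 6 = 12.
Step 2. [(3*((-x) + 7)) - 6 = 12] common factor 3 (LHS and 12) — divide through. So factor: ((-x) + 7) - 2 = 4.
Step 3. [((-x) + 7) - 2 = 4] -2 is outermost — add 2 both sides, so sub: (-x) + 7 = 6.
Step 4. [(-x) + 7 = 6] the outer +7 inverts by subtracting 7 ⇒ sub: -x = -1.
Step 5. [-x = -1] flip signs both sides, so neg: x = 1.

Answer: x ∈ {1}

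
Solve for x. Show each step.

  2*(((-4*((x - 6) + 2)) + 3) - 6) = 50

Step 1. [2*(((-4*((x - 6) + 2)) + 3) - 6) = 50] LHS = 2·(…); ÷2 both sides. So div: ((-4*((x - 6) + 2)) + 3) - 6 = 25.
Step 2. [((-4*((x - 6) + 2)) + 3) - 6 = 25] peel the -6: add 6 from each side, so sub: (-4*((x - 6) + 2)) + 3 = 31.
Step 3. [(-4*((x - 6) + 2)) + 3 = 31] 3 comes off first (subtract 3). So sub: -4*((x - 6) + 2) = 28.
Step 4. [-4*((x - 6) + 2) = 28] -4·(inner) — divide through by -4, so div: (x - 6) + 2 = -7.
Step 5. [(x - 6) + 2 = -7] the outer +2 inverts by subtracting 2, so sub: x - 6 = -9.
Step 6. [x - 6 = -9] the outer -6 inverts by adding 6, so sub: x = -3.

Answer: x ∈ {-3}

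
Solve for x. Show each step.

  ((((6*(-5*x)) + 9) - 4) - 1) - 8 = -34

Step 1. [((((6*(-5*x)) + 9) - 4) - 1) - 8 = -34] add 8: x sits inside (… - 8), so sub: (((6*(-5*x)) + 9) - 4) - 1 = -26.
Step 2. [(((6*(-5*x)) + 9) - 4) - 1 = -26] 1 comes off first (add 1). So sub: ((6*(-5*x)) + 9) - 4 = -25.
Step 3. [((6*(-5*x)) + 9) - 4 = -25] -4 is outermost — add 4 both sides ⇒ sub: (6*(-5*x)) + 9 = -21.
Step 4. [(6*(-5*x)) + 9 = -21] the outer +9 inverts by subtracting 9 ⇒ sub: 6*(-5*x) = -30.
Step 5. [6*(-5*x) = -30] 6 out front; divide by 6 ⇒ div: -5*x = -5.
Step 6. [-5*x = -5] -5·(inner) — divide through by -5. So div: x = 1.

Answer: x ∈ {1}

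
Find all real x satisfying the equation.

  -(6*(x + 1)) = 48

Step 1. [-(6*(x + 1)) = 48] leading − — multiply by −1, so neg: 6*(x + 1) = -48.
Step 2. [6*(x + 1) = -48] 6 out front; divide by 6, so div: x + 1 = -8.
Step 3. [x + 1 = -8] +1 is outermost — subtract 1 both sides, so sub: x = -9.

Answer: x ∈ {-9}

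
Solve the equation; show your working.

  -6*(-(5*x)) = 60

Step 1. [-6*(-(5*x)) = 60] LHS = -6·(…); ÷-6 both sides, so div: -(5*x) = -10.
Step 2. [-(5*x) = -10] flip signs both sides. So neg: 5*x = 10.
Step 3. [5*x = 10] 5·(inner) — divide through by 5, so div: x = 2.

Answer: x ∈ {2}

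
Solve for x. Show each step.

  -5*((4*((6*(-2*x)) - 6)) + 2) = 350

Step 1. [-5*((4*((6*(-2*x)) - 6)) + 2) = 350] -5·(inner) — divide through by -5 ⇒ div: (4*((6*(-2*x)) - 6)) + 2 = -70.
Step 2. [(4*((6*(-2*x)) - 6)) + 2 = -70] peel the +2: subtract 2 from each side ⇒ sub: 4*((6*(-2*x)) - 6) = -72.
Step 3. [4*((6*(-2*x)) - 6) = -72] divide by the outer 4, so div: (6*(-2*x)) - 6 = -18.
Step 4. [(6*(-2*x)) - 6 = -18] 6 divides every term; factor it out ⇒ factor: (-2*x) - 1 = -3.
Step 5. [(-2*x) - 1 = -3] peel the -1: add 1 from each side. So sub: -2*x = -2.
Step 6. [-2*x = -2] divide by the outer -2 ⇒ div: x = 1.

Answer: x ∈ {1}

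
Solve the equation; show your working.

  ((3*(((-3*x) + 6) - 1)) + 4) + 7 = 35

Step 1. [((3*(((-3*x) + 6) - 1)) + 4) + 7 = 35] peel the +7: subtract 7 from each side ⇒ sub: (3*(((-3*x) + 6) - 1)) + 4 = 28.
Step 2. [(3*(((-3*x) + 6) - 1)) + 4 = 28] 4 comes off first (subtract 4). So sub: 3*(((-3*x) + 6) - 1) = 24.
Step 3. [3*(((-3*x) + 6) - 1) = 24] leading coefficient 3: divide by 3. So div: ((-3*x) + 6) - 1 = 8.
Step 4. [((-3*x) + 6) - 1 = 8] peel the -1: add 1 from each side, so sub: (-3*x) + 6 = 9.
Step 5. [(-3*x) + 6 = 9] -3 | LHS and -3 | 9: pull -3 out ⇒ factor: x - 2 = -3.
Step 6. [x - 2 = -3] the outer -2 inverts by adding 2 ⇒ sub: x = -1.

Answer: x ∈ {-1}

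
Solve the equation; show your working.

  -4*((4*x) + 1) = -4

Step 1. [-4*((4*x) + 1) = -4] LHS = -4·(…); ÷-4 both sides, so div: (4*x) + 1 = 1.
Step 2. [(4*x) + 1 = 1] the outer +1 inverts by subtracting 1 ⇒ sub: 4*x = 0.
Step 3. [4*x = 0] 4 out front; divide by 4 ⇒ div: x = 0.

Answer: x ∈ {0}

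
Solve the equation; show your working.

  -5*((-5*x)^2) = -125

Step 1. [-5*((-5*x)^2) = -125] divide by the outer -5 ⇒ div: (-5*x)^2 = 25.
Step 2. [(-5*x)^2 = 25] √ both sides: 25 ≥ 0 gives two branches ⇒ sqrt: -5*x = 5 or -5.
Step 3. [-5*x = 5 or -5] -5·(inner) — divide through by -5 ⇒ div: x = -1 or 1.

Answer: x ∈ {-1, 1}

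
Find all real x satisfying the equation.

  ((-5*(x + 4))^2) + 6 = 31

Step 1. [((-5*(x + 4))^2) + 6 = 31] 6 comes off first (subtract 6) ⇒ sub: (-5*(x + 4))^2 = 25.
Step 2. [(-5*(x + 4))^2 = 25] 25 ≥ 0, LHS is (·)² — take ±√ ⇒ sqrt: -5*(x + 4) = 5 or -5.
Step 3. [-5*(x + 4) = 5 or -5] leading coefficient -5: divide by -5, so div: x + 4 = -1 or 1.
Step 4. [x + 4 = -1 or 1] peel the +4: subtract 4 from each side, so sub: x = -5 or -3.

Answer: x ∈ {-5, -3}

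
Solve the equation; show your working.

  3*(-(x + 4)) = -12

Step 1. [3*(-(x + 4)) = -12] LHS = 3·(…); ÷3 both sides. So div: -(x + 4) = -4.
Step 2. [-(x + 4) = -4] flip signs both sides, so neg: x + 4 = 4.
Step 3. [x + 4 = 4] 4 comes off first (subtract 4), so sub: x = 0.

Answer: x ∈ {0}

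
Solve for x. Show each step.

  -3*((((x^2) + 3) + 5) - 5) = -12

Step 1. [-3*((((x^2) + 3) + 5) - 5) = -12] leading coefficient -3: divide by -3. So div: (((x^2) + 3) + 5) - 5 = 4.
Step 2. [(((x^2) + 3) + 5) - 5 = 4] -5 is outermost — add 5 both sides. So sub: ((x^2) + 3) + 5 = 9.
Step 3. [((x^2) + 3) + 5 = 9] peel the +5: subtract 5 from each side. So sub: (x^2) + 3 = 4.
Step 4. [(x^2) + 3 = 4] the outer +3 inverts by subtracting 3, so sub: x^2 = 1.
Step 5. [x^2 = 1] √ both sides: 1 ≥ 0 gives two branches ⇒ sqrt: x = 1 or -1.

Answer: x ∈ {-1, 1}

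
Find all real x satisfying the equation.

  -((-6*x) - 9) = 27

Step 1. [-((-6*x) - 9) = 27] LHS negated; negate both sides. So neg: (-6*x) - 9 = -27.
Step 2. [(-6*x) - 9 = -27] -9 is outermost — add 9 both sides, so sub: -6*x = -18.
Step 3. [-6*x = -18] leading coefficient -6: divide by -6. So div: x = 3.

Answer: x ∈ {3}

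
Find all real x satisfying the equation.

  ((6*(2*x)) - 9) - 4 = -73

Step 1. [((6*(2*x)) - 9) - 4 = -73] -4 is outermost — add 4 both sides, so sub: (6*(2*x)) - 9 = -69.
Step 2. [(6*(2*x)) - 9 = -69] add 9: x sits inside (… - 9), so sub: 6*(2*x) = -60.
Step 3. [6*(2*x) = -60] 6·(inner) — divide through by 6 ⇒ div: 2*x = -10.
Step 4. [2*x = -10] 2·(inner) — divide through by 2, so div: x = -5.

Answer: x ∈ {-5}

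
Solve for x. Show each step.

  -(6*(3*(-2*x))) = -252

Step 1. [-(6*(3*(-2*x))) = -252] flip signs both sides. So neg: 6*(3*(-2*x)) = 252.
Step 2. [6*(3*(-2*x)) = 252] leading coefficient 6: divide by 6, so div: 3*(-2*x) = 42.
Step 3. [3*(-2*x) = 42] divide by the outer 3. So div: -2*x = 14.
Step 4. [-2*x = 14] leading coefficient -2: divide by -2. So div: x = -7.

Answer: x ∈ {-7}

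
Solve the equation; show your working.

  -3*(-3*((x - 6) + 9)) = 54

Step 1. [-3*(-3*((x - 6) + 9)) = 54] leading coefficient -3: divide by -3. So div: -3*((x - 6) + 9) = -18.
Step 2. [-3*((x - 6) + 9) = -18] -3·(inner) — divide through by -3 ⇒ div: (x - 6) + 9 = 6.
Step 3. [(x - 6) + 9 = 6] peel the +9: subtract 9 from each side ⇒ sub: x - 6 = -3.
Step 4. [x - 6 = -3] peel the -6: add 6 from each side. So sub: x = 3.

Answer: x ∈ {3}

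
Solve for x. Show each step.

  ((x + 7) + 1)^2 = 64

Step 1. [((x + 7) + 1)^2 = 64] 64 ≥ 0, LHS is (·)² — take ±√ ⇒ sqrt: (x + 7) + 1 = 8 or -8.
Step 2. [(x + 7) + 1 = 8 or -8] peel the +1: subtract 1 from each side ⇒ sub: x + 7 = 7 or -9.
Step 3. [x + 7 = 7 or -9] peel the +7: subtract 7 from each side. So sub: x = 0 or -16.

Answer: x ∈ {-16, 0}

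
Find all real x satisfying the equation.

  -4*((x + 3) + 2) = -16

Step 1. [-4*((x + 3) + 2) = -16] divide by the outer -4 ⇒ div: (x + 3) + 2 = 4.
Step 2. [(x + 3) + 2 = 4] +2 is outermost — subtract 2 both sides. So sub: x + 3 = 2.
Step 3. [x + 3 = 2] 3 comes off first (subtract 3). So sub: x = -1.

Answer: x ∈ {-1}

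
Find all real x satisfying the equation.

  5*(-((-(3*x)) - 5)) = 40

Step 1. [5*(-((-(3*x)) - 5)) = 40] 5 out front; divide by 5. So div: -((-(3*x)) - 5) = 8.
Step 2. [-((-(3*x)) - 5) = 8] LHS negated; negate both sides, so neg: (-(3*x)) - 5 = -8.
Step 3. [(-(3*x)) - 5 = -8] add 5: x sits inside (… - 5), so sub: -(3*x) = -3.
Step 4. [-(3*x) = -3] flip signs both sides. So neg: 3*x = 3.
Step 5. [3*x = 3] leading coefficient 3: divide by 3. So div: x = 1.

Answer: x ∈ {1}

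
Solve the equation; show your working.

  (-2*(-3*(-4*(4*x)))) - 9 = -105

Step 1. [(-2*(-3*(-4*(4*x)))) - 9 = -105] 9 comes off first (add 9), so sub: -2*(-3*(-4*(4*x))) = -96.
Step 2. [-2*(-3*(-4*(4*x))) = -96] -2·(inner) — divide through by -2 ⇒ div: -3*(-4*(4*x)) = 48.
Step 3. [-3*(-4*(4*x)) = 48] leading coefficient -3: divide by -3 ⇒ div: -4*(4*x) = -16.
Step 4. [-4*(4*x) = -16] LHS = -4·(…); ÷-4 both sides, so div: 4*x = 4.
Step 5. [4*x = 4] divide by the outer 4, so div: x = 1.

Answer: x ∈ {1}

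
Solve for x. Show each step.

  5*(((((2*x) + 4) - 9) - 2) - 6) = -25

Step 1. [5*(((((2*x) + 4) - 9) - 2) - 6) = -25] divide by the outer 5. So div: ((((2*x) + 4) - 9) - 2) - 6 = -5.
Step 2. [((((2*x) + 4) - 9) - 2) - 6 = -5] add 6: x sits inside (… - 6). So sub: (((2*x) + 4) - 9) - 2 = 1.
Step 3. [(((2*x) + 4) - 9) - 2 = 1] add 2: x sits inside (… - 2), so sub: ((2*x) + 4) - 9 = 3.
Step 4. [((2*x) + 4) - 9 = 3] the outer -9 inverts by adding 9. So sub: (2*x) + 4 = 12.
Step 5. [(2*x) + 4 = 12] +4 is outermost — subtract 4 both sides. So sub: 2*x = 8.
Step 6. [2*x = 8] LHS = 2·(…); ÷2 both sides ⇒ div: x = 4.

Answer: x ∈ {4}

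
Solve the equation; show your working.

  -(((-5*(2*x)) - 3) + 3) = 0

Step 1. [-(((-5*(2*x)) - 3) + 3) = 0] leading − — multiply by −1, so neg: ((-5*(2*x)) - 3) + 3 = 0.
Step 2. [((-5*(2*x)) - 3) + 3 = 0] +3 is outermost — subtract 3 both sides. So sub: (-5*(2*x)) - 3 = -3.
Step 3. [(-5*(2*x)) - 3 = -3] peel the -3: add 3 from each side ⇒ sub: -5*(2*x) = 0.
Step 4. [-5*(2*x) = 0] leading coefficient -5: divide by -5 ⇒ div: 2*x = 0.
Step 5. [2*x = 0] LHS = 2·(…); ÷2 both sides ⇒ div: x = 0.

Answer: x ∈ {0}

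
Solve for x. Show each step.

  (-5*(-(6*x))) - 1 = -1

Step 1. [(-5*(-(6*x))) - 1 = -1] add 1: x sits inside (… - 1). So sub: -5*(-(6*x)) = 0.
Step 2. [-5*(-(6*x)) = 0] -5 out front; divide by -5, so div: -(6*x) = 0.
Step 3. [-(6*x) = 0] flip signs both sides. So neg: 6*x = 0.
Step 4. [6*x = 0] divide by the outer 6. So div: x = 0.

Answer: x ∈ {0}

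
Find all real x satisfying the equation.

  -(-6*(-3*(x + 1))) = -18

Step 1. [-(-6*(-3*(x + 1))) = -18] flip signs both sides. So neg: -6*(-3*(x + 1)) = 18.
Step 2. [-6*(-3*(x + 1)) = 18] -6 out front; divide by -6. So div: -3*(x + 1) = -3.
Step 3. [-3*(x + 1) = -3] divide by the outer -3, so div: x + 1 = 1.
Step 4. [x + 1 = 1] 1 comes off first (subtract 1) ⇒ sub: x = 0.

Answer: x ∈ {0}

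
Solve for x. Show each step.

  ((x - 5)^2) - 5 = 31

Step 1. [((x - 5)^2) - 5 = 31] -5 is outermost — add 5 both sides. So sub: (x - 5)^2 = 36.
Step 2. [(x - 5)^2 = 36] LHS squared, RHS 36 ≥ 0: apply √ (±), so sqrt: x - 5 = 6 or -6.
Step 3. [x - 5 = 6 or -6] 5 comes off first (add 5) ⇒ sub: x = 11 or -1.

Answer: x ∈ {-1, 11}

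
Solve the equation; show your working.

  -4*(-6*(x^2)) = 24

Step 1. [-4*(-6*(x^2)) = 24] divide by the outer -4, so div: -6*(x^2) = -6.
Step 2. [-6*(x^2) = -6] -6·(inner) — divide through by -6. So div: x^2 = 1.
Step 3. [x^2 = 1] √ both sides: 1 ≥ 0 gives two branches, so sqrt: x = 1 or -1.

Answer: x ∈ {-1, 1}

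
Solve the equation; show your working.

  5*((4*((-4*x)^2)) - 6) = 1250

Step 1. [5*((4*((-4*x)^2)) - 6) = 1250] LHS = 5·(…); ÷5 both sides, so div: (4*((-4*x)^2)) - 6 = 250.
Step 2. [(4*((-4*x)^2)) - 6 = 250] the outer -6 inverts by adding 6, so sub: 4*((-4*x)^2) = 256.
Step 3. [4*((-4*x)^2) = 256] LHS = 4·(…); ÷4 both sides. So div: (-4*x)^2 = 64.
Step 4. [(-4*x)^2 = 64] LHS squared, RHS 64 ≥ 0: apply √ (±) ⇒ sqrt: -4*x = 8 or -8.
Step 5. [-4*x = 8 or -8] -4·(inner) — divide through by -4, so div: x = -2 or 2.

Answer: x ∈ {-2, 2}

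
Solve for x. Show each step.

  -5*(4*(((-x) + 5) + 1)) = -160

Step 1. [-5*(4*(((-x) + 5) + 1)) = -160] divide by the outer -5. So div: 4*(((-x) + 5) + 1) = 32.
Step 2. [4*(((-x) + 5) + 1) = 32] LHS = 4·(…); ÷4 both sides ⇒ div: ((-x) + 5) + 1 = 8.
Step 3. [((-x) + 5) + 1 = 8] subtract 1: x sits inside (… + 1). So sub: (-x) + 5 = 7.
Step 4. [(-x) + 5 = 7] peel the +5: subtract 5 from each side. So sub: -x = 2.
Step 5. [-x = 2] LHS negated; negate both sides ⇒ neg: x = -2.

Answer: x ∈ {-2}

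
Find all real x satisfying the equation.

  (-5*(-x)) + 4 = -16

Step 1. [(-5*(-x)) + 4 = -16] 4 comes off first (subtract 4) ⇒ sub: -5*(-x) = -20.
Step 2. [-5*(-x) = -20] divide by the outer -5 ⇒ div: -x = 4.
Step 3. [-x = 4] leading − — multiply by −1 ⇒ neg: x = -4.

Answer: x ∈ {-4}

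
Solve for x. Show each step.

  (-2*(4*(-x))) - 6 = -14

Step 1. [(-2*(4*(-x))) - 6 = -14] common factor -2 (LHS and -14) — divide through. So factor: (4*(-x)) + 3 = 7.
Step 2. [(4*(-x)) + 3 = 7] subtract 3: x sits inside (… + 3) ⇒ sub: 4*(-x) = 4.
Step 3. [4*(-x) = 4] 4·(inner) — divide through by 4. So div: -x = 1.
Step 4. [-x = 1] flip signs both sides, so neg: x = -1.

Answer: x ∈ {-1}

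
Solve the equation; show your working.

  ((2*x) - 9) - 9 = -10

Step 1. [((2*x) - 9) - 9 = -10] add 9: x sits inside (… - 9) ⇒ sub: (2*x) - 9 = -1.
Step 2. [(2*x) - 9 = -1] the outer -9 inverts by adding 9. So sub: 2*x = 8.
Step 3. [2*x = 8] LHS = 2·(…); ÷2 both sides. So div: x = 4.

Answer: x ∈ {4}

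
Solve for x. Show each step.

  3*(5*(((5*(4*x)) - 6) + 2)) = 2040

Step 1. [3*(5*(((5*(4*x)) - 6) + 2)) = 2040] 3·(inner) — divide through by 3 ⇒ div: 5*(((5*(4*x)) - 6) + 2) = 680.
Step 2. [5*(((5*(4*x)) - 6) + 2) = 680] divide by the outer 5, so div: ((5*(4*x)) - 6) + 2 = 136.
Step 3. [((5*(4*x)) - 6) + 2 = 136] the outer +2 inverts by subtracting 2 ⇒ sub: (5*(4*x)) - 6 = 134.
Step 4. [(5*(4*x)) - 6 = 134] -6 is outermost — add 6 both sides, so sub: 5*(4*x) = 140.
Step 5. [5*(4*x) = 140] 5 out front; divide by 5, so div: 4*x = 28.
Step 6. [4*x = 28] 4·(inner) — divide through by 4 ⇒ div: x = 7.

Answer: x ∈ {7}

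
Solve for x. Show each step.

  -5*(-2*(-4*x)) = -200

Step 1. [-5*(-2*(-4*x)) = -200] -5 out front; divide by -5, so div: -2*(-4*x) = 40.
Step 2. [-2*(-4*x) = 40] LHS = -2·(…); ÷-2 both sides, so div: -4*x = -20.
Step 3. [-4*x = -20] leading coefficient -4: divide by -4 ⇒ div: x = 5.

Answer: x ∈ {5}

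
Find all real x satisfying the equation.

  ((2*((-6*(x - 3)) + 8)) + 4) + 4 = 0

Step 1. [((2*((-6*(x - 3)) + 8)) + 4) + 4 = 0] the outer +4 inverts by subtracting 4. So sub: (2*((-6*(x - 3)) + 8)) + 4 = -4.
Step 2. [(2*((-6*(x - 3)) + 8)) + 4 = -4] the outer +4 inverts by subtracting 4. So sub: 2*((-6*(x - 3)) + 8) = -8.
Step 3. [2*((-6*(x - 3)) + 8) = -8] 2 out front; divide by 2 ⇒ div: (-6*(x - 3)) + 8 = -4.
Step 4. [(-6*(x - 3)) + 8 = -4] peel the +8: subtract 8 from each side. So sub: -6*(x - 3) = -12.
Step 5. [-6*(x - 3) = -12] LHS = -6·(…); ÷-6 both sides. So div: x - 3 = 2.
Step 6. [x - 3 = 2] add 3: x sits inside (… - 3), so sub: x = 5.

Answer: x ∈ {5}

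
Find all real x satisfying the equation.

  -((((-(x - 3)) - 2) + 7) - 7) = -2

Step 1. [-((((-(x - 3)) - 2) + 7) - 7) = -2] LHS negated; negate both sides ⇒ neg: (((-(x - 3)) - 2) + 7) - 7 = 2.
Step 2. [(((-(x - 3)) - 2) + 7) - 7 = 2] -7 is outermost — add 7 both sides. So sub: ((-(x - 3)) - 2) + 7 = 9.
Step 3. [((-(x - 3)) - 2) + 7 = 9] the outer +7 inverts by subtracting 7. So sub: (-(x - 3)) - 2 = 2.
Step 4. [(-(x - 3)) - 2 = 2] -2 is outermost — add 2 both sides, so sub: -(x - 3) = 4.
Step 5. [-(x - 3) = 4] leading − — multiply by −1, so neg: x - 3 = -4.
Step 6. [x - 3 = -4] peel the -3: add 3 from each side. So sub: x = -1.

Answer: x ∈ {-1}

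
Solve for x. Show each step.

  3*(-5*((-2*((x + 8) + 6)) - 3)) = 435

Step 1. [3*(-5*((-2*((x + 8) + 6)) - 3)) = 435] leading coefficient 3: divide by 3. So div: -5*((-2*((x + 8) + 6)) - 3) = 145.
Step 2. [-5*((-2*((x + 8) + 6)) - 3) = 145] leading coefficient -5: divide by -5, so div: (-2*((x + 8) + 6)) - 3 = -29.
Step 3. [(-2*((x + 8) + 6)) - 3 = -29] add 3: x sits inside (… - 3), so sub: -2*((x + 8) + 6) = -26.
Step 4. [-2*((x + 8) + 6) = -26] leading coefficient -2: divide by -2 ⇒ div: (x + 8) + 6 = 13.
Step 5. [(x + 8) + 6 = 13] +6 is outermost — subtract 6 both sides, so sub: x + 8 = 7.
Step 6. [x + 8 = 7] subtract 8: x sits inside (… + 8), so sub: x = -1.

Answer: x ∈ {-1}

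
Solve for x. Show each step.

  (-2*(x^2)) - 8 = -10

Step 1. [(-2*(x^2)) - 8 = -10] -2 divides every term; factor it out ⇒ factor: (x^2) + 4 = 5.
Step 2. [(x^2) + 4 = 5] the outer +4 inverts by subtracting 4 ⇒ sub: x^2 = 1.
Step 3. [x^2 = 1] √ both sides: 1 ≥ 0 gives two branches ⇒ sqrt: x = 1 or -1.

Answer: x ∈ {-1, 1}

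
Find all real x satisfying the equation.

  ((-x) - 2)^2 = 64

Step 1. [((-x) - 2)^2 = 64] 64 ≥ 0, LHS is (·)² — take ±√ ⇒ sqrt: (-x) - 2 = 8 or -8.
Step 2. [(-x) - 2 = 8 or -8] 2 comes off first (add 2). So sub: -x = 10 or -6.
Step 3. [-x = 10 or -6] leading − — multiply by −1, so neg: x = -10 or 6.

Answer: x ∈ {-10, 6}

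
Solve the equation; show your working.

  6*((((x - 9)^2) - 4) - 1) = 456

Step 1. [6*((((x - 9)^2) - 4) - 1) = 456] 6·(inner) — divide through by 6. So div: (((x - 9)^2) - 4) - 1 = 76.
Step 2. [(((x - 9)^2) - 4) - 1 = 76] -1 is outermost — add 1 both sides. So sub: ((x - 9)^2) - 4 = 77.
Step 3. [((x - 9)^2) - 4 = 77] 4 comes off first (add 4). So sub: (x - 9)^2 = 81.
Step 4. [(x - 9)^2 = 81] 81 ≥ 0, LHS is (·)² — take ±√. So sqrt: x - 9 = 9 or -9.
Step 5. [x - 9 = 9 or -9] peel the -9: add 9 from each side. So sub: x = 18 or 0.

Answer: x ∈ {0, 18}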